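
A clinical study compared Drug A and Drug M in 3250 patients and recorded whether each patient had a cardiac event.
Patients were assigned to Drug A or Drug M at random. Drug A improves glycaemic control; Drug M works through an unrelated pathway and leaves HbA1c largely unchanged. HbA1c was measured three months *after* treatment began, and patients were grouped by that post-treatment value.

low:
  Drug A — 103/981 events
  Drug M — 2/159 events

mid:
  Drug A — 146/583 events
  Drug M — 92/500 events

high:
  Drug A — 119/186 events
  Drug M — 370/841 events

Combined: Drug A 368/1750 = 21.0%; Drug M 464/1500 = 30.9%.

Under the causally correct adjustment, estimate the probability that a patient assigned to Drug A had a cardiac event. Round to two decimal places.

0.21

Because the drug influences HbA1c, HbA1c is a post-treatment mediator, not a confounder. Stratifying on it would bias the estimate; the causal effect is the crude pooled difference.
So P(outcome | do(Drug A)) is just the pooled rate for Drug A: 368/1750 = 0.210.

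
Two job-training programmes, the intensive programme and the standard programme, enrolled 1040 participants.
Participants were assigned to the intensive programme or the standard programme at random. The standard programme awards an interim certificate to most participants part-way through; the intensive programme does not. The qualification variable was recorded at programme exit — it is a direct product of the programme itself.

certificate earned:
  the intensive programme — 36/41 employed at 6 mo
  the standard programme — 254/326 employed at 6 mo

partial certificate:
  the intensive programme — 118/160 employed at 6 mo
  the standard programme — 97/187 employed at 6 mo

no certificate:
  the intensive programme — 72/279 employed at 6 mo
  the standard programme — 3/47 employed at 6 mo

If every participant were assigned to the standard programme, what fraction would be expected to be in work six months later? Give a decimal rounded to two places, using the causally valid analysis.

0.63

Qualification attained during the programme lies on the pathway programme → qualification attained during the programme → outcome, so adjusting for it blocks the indirect effect. For the total causal effect of programme, use the unadjusted pooled rates.
So P(outcome | do(the standard programme)) is just the pooled rate for the standard programme: 354/560 = 0.632.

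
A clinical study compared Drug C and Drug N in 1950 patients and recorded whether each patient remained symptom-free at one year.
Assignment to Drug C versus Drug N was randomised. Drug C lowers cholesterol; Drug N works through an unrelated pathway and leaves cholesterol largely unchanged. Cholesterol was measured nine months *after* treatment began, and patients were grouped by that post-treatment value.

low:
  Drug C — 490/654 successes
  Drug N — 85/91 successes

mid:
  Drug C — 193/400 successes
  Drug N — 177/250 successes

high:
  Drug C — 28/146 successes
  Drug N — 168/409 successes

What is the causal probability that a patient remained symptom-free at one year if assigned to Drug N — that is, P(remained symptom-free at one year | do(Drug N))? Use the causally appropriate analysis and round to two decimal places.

Drug N is higher inside every cholesterol stratum but Drug C is higher in aggregate. Whether to stratify depends on how cholesterol relates to the drug.
Cholesterol lies on the pathway drug → cholesterol → outcome, so adjusting for it blocks the indirect effect. For the total causal effect of drug, use the unadjusted pooled rates.
So P(outcome | do(Drug N)) is just the pooled rate for Drug N: 430/750 = 0.573.

0.57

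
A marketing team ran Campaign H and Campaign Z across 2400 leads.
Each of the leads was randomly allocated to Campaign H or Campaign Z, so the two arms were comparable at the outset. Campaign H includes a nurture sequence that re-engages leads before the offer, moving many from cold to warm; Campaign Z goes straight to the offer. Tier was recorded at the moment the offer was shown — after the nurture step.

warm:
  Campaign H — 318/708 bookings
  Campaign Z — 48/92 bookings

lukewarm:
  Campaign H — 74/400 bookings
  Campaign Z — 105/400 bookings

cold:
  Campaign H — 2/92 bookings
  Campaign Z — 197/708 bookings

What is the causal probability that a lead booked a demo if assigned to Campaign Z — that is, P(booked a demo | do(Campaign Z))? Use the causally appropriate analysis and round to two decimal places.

The stratified and pooled comparisons disagree (Campaign Z wins within each engagement tier; Campaign H wins overall), so the answer turns on the causal role of engagement tier.
Stratifying would compare campaigns among leads the campaigns themselves sorted into engagement tier groups — a form of selection on an intermediate. The unconditioned pooled rates give the total causal effect.
So P(outcome | do(Campaign Z)) is just the pooled rate for Campaign Z: 350/1200 = 0.292.

0.29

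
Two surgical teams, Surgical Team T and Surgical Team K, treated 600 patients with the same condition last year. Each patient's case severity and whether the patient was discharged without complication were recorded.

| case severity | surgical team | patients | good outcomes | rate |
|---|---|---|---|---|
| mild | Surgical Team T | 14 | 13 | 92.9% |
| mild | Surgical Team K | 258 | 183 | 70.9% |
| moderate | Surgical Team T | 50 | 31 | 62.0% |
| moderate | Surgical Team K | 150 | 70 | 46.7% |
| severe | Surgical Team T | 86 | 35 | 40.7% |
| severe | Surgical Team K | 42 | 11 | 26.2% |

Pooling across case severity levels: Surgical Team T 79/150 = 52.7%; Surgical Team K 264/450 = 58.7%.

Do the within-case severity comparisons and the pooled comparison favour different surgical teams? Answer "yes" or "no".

Within each case severity level (mild 92.9% vs 70.9%; moderate 62.0% vs 46.7%; severe 40.7% vs 26.2%), Surgical Team T has the higher rate every time. Pooled: 52.7% vs 58.7% — Surgical Team K has the higher rate overall. The two comparisons disagree.

yes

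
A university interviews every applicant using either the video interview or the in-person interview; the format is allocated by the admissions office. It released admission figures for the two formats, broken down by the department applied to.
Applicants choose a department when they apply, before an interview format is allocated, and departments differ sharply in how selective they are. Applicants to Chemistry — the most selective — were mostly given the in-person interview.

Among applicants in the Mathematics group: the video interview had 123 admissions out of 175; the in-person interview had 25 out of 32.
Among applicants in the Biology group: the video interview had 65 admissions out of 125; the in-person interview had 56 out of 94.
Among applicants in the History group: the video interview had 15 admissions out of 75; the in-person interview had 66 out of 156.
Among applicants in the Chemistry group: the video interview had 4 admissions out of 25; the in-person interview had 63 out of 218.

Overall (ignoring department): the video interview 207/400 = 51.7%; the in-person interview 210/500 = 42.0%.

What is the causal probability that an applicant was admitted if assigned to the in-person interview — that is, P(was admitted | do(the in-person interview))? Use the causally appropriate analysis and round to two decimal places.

The imbalance in department arose from how applicants were allocated, not from anything the interview format did; and department independently affects the outcome. The pooled gap is confounded — condition on department.
Standardising the in-person interview to the population department mix: 0.230·25/32 + 0.243·56/94 + 0.257·66/156 + 0.270·63/218 = 0.511.

0.51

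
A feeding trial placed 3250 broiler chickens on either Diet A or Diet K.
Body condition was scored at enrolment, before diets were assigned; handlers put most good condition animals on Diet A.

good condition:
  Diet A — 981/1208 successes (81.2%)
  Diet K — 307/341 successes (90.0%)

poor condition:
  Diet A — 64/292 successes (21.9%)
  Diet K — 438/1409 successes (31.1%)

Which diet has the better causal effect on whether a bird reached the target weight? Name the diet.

Here starting body condition is a common cause — it drives both which diet a case falls under and the outcome. The crude comparison mixes populations; the stratum-specific rates are the causally relevant ones.
Within each level — good condition: 81.2% vs 90.0%; poor condition: 21.9% vs 31.1% — Diet K is higher every time.

Diet K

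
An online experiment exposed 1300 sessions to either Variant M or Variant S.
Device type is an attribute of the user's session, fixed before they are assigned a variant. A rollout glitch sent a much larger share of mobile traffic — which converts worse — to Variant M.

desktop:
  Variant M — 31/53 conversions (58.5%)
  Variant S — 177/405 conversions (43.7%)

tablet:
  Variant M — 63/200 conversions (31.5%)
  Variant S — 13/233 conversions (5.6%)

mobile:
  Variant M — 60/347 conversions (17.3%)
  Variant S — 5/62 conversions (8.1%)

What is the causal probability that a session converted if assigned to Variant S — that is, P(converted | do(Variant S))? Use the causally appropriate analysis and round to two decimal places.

0.20

The device type-specific comparison favours Variant M throughout, but the pooled figures favour Variant S. The question is whether to condition on device type.
Since device type is a pre-existing factor (not a product of the variant) and it affects the outcome on its own, it is a confounder. The stratified rates, not the pooled rate, identify the causal effect.
Standardising Variant S to the population device type mix: 0.352·177/405 + 0.333·13/233 + 0.315·5/62 = 0.198.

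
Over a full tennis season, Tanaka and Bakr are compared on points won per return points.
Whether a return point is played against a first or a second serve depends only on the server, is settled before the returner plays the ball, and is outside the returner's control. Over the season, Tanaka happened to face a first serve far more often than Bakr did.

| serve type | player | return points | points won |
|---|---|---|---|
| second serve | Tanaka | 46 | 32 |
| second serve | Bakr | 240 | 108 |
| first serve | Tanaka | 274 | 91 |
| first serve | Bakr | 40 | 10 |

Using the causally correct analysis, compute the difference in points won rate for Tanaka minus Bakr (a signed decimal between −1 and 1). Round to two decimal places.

The serve type-specific comparison favours Tanaka throughout, but the pooled figures favour Bakr. The question is whether to condition on serve type.
Since serve type is a pre-existing factor (not a product of the player) and it affects the outcome on its own, it is a confounder. The stratified rates, not the pooled rate, identify the causal effect.
Adjusting over the population distribution of serve type: 0.477·(0.696−0.450) + 0.523·(0.332−0.250) = +0.160.

+0.16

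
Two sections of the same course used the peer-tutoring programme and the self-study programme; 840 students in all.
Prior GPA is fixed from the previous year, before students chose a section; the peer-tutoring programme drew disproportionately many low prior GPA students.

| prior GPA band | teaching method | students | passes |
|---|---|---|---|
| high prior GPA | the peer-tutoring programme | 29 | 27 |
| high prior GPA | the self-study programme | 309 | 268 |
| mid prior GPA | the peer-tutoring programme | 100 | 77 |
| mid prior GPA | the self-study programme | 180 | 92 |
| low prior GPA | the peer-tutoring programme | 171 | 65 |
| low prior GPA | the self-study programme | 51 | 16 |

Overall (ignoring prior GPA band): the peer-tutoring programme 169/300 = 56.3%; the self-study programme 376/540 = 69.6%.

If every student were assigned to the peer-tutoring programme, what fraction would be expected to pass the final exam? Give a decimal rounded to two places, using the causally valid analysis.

Prior GPA band is set before the teaching method has any effect — it is not caused by the teaching method — and it independently drives the outcome. That makes it a confounder, so the causal comparison is within prior GPA band levels.
Standardising the peer-tutoring programme to the population prior GPA band mix: 0.402·27/29 + 0.333·77/100 + 0.264·65/171 = 0.732.

0.73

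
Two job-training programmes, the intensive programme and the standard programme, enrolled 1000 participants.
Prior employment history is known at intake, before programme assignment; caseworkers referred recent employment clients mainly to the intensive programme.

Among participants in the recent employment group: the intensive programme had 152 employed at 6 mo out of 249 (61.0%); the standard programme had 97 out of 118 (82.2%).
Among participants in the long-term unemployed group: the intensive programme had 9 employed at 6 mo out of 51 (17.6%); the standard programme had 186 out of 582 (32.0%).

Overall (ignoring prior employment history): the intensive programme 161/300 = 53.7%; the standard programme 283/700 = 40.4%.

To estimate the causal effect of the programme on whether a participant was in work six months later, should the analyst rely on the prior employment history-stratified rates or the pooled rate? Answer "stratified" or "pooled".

Here prior employment history is a common cause — it drives both which programme a case falls under and the outcome. The crude comparison mixes populations; the stratum-specific rates are the causally relevant ones.
Within each level — recent employment: 61.0% vs 82.2%; long-term unemployed: 17.6% vs 32.0% — the standard programme is higher every time.

stratified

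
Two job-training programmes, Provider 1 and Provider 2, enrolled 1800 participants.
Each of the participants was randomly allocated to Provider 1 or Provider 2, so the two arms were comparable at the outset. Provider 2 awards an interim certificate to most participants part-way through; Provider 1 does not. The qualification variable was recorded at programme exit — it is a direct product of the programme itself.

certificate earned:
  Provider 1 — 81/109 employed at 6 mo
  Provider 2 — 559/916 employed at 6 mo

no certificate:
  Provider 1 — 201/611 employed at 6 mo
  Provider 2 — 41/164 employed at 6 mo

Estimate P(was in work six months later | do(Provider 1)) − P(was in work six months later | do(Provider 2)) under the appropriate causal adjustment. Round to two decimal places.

-0.16

Qualification attained during the programme here is a post-treatment variable shaped by the programme; conditioning on it would introduce bias rather than remove it. The overall comparison is the causal one.
The causal difference is the pooled difference: 0.392 − 0.556 = -0.164.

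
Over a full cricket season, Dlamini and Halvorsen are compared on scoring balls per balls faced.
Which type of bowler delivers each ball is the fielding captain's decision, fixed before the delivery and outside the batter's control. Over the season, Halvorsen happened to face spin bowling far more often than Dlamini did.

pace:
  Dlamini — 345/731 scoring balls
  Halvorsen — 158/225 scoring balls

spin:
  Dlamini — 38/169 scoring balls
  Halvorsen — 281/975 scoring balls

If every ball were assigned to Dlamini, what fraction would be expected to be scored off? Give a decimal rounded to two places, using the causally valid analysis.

Since bowling type is a pre-existing factor (not a product of the player) and it affects the outcome on its own, it is a confounder. The stratified rates, not the pooled rate, identify the causal effect.
Standardising Dlamini to the population bowling type mix: 0.455·345/731 + 0.545·38/169 = 0.337.

0.34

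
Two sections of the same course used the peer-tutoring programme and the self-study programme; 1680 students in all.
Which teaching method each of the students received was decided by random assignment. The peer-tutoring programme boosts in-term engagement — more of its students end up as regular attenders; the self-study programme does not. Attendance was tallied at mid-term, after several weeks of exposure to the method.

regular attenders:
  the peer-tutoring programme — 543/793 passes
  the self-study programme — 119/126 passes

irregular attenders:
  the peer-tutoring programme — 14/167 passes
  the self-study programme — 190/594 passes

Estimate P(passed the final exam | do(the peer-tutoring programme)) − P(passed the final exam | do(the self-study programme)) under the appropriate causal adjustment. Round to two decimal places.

the self-study programme is higher inside every mid-term attendance stratum but the peer-tutoring programme is higher in aggregate. Whether to stratify depends on how mid-term attendance relates to the teaching method.
Stratifying would compare teaching methods among students the teaching methods themselves sorted into mid-term attendance groups — a form of selection on an intermediate. The unconditioned pooled rates give the total causal effect.
The causal difference is the pooled difference: 0.580 − 0.429 = +0.151.

+0.15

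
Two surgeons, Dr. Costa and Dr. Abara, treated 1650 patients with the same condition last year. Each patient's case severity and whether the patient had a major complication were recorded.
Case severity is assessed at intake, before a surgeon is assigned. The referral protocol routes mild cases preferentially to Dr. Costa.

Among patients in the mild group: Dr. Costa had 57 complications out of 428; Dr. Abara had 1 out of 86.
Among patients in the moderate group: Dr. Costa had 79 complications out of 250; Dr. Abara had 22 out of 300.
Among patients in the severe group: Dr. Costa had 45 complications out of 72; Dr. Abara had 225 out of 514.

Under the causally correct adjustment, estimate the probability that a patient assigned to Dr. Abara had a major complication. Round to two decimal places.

0.18

Dr. Abara is lower inside every case severity stratum but Dr. Costa is lower in aggregate. Whether to stratify depends on how case severity relates to the surgeon.
Nothing the surgeon does changes case severity; the imbalance is an allocation artefact. With case severity also predicting the outcome, the pooled figure is confounded, and the within-stratum comparison is the causal one.
Standardising Dr. Abara to the population case severity mix: 0.312·1/86 + 0.333·22/300 + 0.355·225/514 = 0.184.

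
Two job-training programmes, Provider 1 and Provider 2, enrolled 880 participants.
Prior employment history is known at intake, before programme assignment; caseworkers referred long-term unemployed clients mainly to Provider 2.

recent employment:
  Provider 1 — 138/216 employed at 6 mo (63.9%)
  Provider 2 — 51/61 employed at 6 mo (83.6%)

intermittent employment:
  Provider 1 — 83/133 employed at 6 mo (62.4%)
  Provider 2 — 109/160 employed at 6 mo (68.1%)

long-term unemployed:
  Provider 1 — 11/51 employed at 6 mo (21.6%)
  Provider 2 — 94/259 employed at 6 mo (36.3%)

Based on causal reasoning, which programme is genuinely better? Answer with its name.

Provider 2

Prior employment history satisfies the back-door criterion: it is not a descendant of the programme, and it blocks the spurious path from programme to outcome. Adjusting for it (i.e., using the within-prior employment history rates) gives the causal effect.
Within each level — recent employment: 63.9% vs 83.6%; intermittent employment: 62.4% vs 68.1%; long-term unemployed: 21.6% vs 36.3% — Provider 2 is higher every time.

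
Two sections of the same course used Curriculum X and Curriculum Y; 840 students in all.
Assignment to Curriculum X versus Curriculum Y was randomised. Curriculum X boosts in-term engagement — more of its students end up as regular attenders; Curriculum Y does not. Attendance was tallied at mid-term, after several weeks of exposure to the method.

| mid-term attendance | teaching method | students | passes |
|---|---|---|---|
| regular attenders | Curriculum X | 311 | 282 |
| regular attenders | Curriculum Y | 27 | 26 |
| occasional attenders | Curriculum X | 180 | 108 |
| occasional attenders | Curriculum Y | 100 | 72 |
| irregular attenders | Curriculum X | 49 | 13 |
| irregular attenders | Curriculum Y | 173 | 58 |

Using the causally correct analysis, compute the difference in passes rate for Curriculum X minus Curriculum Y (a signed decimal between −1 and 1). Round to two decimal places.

Because the teaching method influences mid-term attendance, mid-term attendance is a post-treatment mediator, not a confounder. Stratifying on it would bias the estimate; the causal effect is the crude pooled difference.
The causal difference is the pooled difference: 0.746 − 0.520 = +0.226.

+0.23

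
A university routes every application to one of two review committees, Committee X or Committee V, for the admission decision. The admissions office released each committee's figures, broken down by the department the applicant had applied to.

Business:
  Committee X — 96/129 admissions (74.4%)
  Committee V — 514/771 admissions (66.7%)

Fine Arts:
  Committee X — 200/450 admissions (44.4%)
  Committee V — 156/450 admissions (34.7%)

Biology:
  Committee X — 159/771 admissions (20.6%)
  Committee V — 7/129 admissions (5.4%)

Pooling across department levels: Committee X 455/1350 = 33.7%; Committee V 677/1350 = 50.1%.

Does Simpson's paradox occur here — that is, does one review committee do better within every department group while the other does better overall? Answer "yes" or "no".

Within each department level (Business 74.4% vs 66.7%; Fine Arts 44.4% vs 34.7%; Biology 20.6% vs 5.4%), Committee X has the higher rate every time. Pooled: 33.7% vs 50.1% — Committee V has the higher rate overall. The two comparisons disagree.

yes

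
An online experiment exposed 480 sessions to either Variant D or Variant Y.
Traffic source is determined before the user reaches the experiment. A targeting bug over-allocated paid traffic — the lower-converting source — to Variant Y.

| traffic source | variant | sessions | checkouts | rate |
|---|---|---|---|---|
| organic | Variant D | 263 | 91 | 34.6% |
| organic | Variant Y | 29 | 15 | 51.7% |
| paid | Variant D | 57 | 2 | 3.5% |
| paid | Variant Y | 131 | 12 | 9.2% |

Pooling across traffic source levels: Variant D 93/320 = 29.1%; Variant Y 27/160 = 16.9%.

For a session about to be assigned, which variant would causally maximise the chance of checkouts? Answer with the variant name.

Variant Y

Since traffic source is a pre-existing factor (not a product of the variant) and it affects the outcome on its own, it is a confounder. The stratified rates, not the pooled rate, identify the causal effect.
Within each level — organic: 34.6% vs 51.7%; paid: 3.5% vs 9.2% — Variant Y is higher every time.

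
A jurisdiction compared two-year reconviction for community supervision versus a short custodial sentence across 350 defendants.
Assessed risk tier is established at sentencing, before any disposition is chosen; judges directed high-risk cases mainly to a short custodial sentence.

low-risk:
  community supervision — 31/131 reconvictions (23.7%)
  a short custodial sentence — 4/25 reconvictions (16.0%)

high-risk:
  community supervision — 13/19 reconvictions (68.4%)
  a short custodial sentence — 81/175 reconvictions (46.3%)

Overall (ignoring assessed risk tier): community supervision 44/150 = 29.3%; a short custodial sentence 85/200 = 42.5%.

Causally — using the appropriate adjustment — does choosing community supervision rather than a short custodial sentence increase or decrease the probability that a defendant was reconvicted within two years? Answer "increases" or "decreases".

The imbalance in assessed risk tier arose from how defendants were allocated, not from anything the disposition did; and assessed risk tier independently affects the outcome. The pooled gap is confounded — condition on assessed risk tier.
Within each level — low-risk: 23.7% vs 16.0%; high-risk: 68.4% vs 46.3% — a short custodial sentence is lower every time.

increases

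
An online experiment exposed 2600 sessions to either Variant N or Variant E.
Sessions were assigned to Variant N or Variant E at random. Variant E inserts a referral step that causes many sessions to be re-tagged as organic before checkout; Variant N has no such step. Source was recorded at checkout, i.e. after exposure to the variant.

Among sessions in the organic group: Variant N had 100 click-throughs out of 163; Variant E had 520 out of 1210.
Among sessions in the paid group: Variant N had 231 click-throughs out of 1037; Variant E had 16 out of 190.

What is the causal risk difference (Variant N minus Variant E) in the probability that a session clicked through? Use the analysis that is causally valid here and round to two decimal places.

-0.11

Stratifying would compare variants among sessions the variants themselves sorted into traffic source groups — a form of selection on an intermediate. The unconditioned pooled rates give the total causal effect.
The causal difference is the pooled difference: 0.276 − 0.383 = -0.107.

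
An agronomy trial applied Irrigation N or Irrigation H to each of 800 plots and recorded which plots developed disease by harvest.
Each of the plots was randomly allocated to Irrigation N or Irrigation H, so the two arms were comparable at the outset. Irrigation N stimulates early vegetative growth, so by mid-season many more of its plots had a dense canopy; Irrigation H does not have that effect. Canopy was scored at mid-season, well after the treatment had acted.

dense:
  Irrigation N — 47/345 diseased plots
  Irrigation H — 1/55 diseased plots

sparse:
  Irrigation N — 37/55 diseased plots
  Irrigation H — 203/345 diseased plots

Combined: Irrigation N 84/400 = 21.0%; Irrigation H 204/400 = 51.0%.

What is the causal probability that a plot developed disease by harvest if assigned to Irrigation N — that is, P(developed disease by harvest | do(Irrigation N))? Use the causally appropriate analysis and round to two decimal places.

0.21

The stratified and pooled comparisons disagree (Irrigation H wins within each mid-season canopy; Irrigation N wins overall), so the answer turns on the causal role of mid-season canopy.
Mid-season canopy here is a post-treatment variable shaped by the irrigation; conditioning on it would introduce bias rather than remove it. The overall comparison is the causal one.
So P(outcome | do(Irrigation N)) is just the pooled rate for Irrigation N: 84/400 = 0.210.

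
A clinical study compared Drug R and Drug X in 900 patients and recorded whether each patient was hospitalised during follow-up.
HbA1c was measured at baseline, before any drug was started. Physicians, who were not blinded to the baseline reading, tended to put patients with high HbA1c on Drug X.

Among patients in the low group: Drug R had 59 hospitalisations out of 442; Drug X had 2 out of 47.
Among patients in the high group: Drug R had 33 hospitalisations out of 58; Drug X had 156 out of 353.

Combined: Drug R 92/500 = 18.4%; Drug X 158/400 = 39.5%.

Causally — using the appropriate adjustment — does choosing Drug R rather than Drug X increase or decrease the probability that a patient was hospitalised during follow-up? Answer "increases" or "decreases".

increases

Within every HbA1c level Drug X has the lower rate, yet pooled Drug R does — Simpson's reversal.
Here HbA1c is a common cause — it drives both which drug a case falls under and the outcome. The crude comparison mixes populations; the stratum-specific rates are the causally relevant ones.
Within each level — low: 13.3% vs 4.3%; high: 56.9% vs 44.2% — Drug X is lower every time.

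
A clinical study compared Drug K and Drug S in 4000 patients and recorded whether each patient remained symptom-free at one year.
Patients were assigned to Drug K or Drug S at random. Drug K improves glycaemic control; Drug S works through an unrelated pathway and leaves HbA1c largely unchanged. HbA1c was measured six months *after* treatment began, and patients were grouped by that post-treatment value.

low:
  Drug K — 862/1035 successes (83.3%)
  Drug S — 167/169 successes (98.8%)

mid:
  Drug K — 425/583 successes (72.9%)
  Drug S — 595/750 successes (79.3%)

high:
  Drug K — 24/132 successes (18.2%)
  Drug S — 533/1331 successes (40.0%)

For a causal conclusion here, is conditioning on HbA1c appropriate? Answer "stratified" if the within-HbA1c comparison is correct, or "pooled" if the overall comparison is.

pooled

The stratified and pooled comparisons disagree (Drug S wins within each HbA1c; Drug K wins overall), so the answer turns on the causal role of HbA1c.
The distribution of HbA1c is itself part of what the drug does — it is an intermediate outcome. Holding it fixed would remove that part of the effect; the total effect is the pooled difference.
Pooled: Drug K 74.9% vs Drug S 57.6%; Drug K is higher overall.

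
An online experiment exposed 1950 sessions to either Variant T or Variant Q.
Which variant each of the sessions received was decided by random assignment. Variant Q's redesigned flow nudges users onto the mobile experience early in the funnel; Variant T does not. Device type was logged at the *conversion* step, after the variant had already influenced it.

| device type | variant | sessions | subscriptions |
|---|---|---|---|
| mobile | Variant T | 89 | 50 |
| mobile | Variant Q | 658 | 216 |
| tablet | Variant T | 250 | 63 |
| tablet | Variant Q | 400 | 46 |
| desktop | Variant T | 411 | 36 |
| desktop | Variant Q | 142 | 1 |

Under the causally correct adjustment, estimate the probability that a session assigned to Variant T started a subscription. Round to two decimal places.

0.20

The device type-specific comparison favours Variant T throughout, but the pooled figures favour Variant Q. The question is whether to condition on device type.
Stratifying would compare variants among sessions the variants themselves sorted into device type groups — a form of selection on an intermediate. The unconditioned pooled rates give the total causal effect.
So P(outcome | do(Variant T)) is just the pooled rate for Variant T: 149/750 = 0.199.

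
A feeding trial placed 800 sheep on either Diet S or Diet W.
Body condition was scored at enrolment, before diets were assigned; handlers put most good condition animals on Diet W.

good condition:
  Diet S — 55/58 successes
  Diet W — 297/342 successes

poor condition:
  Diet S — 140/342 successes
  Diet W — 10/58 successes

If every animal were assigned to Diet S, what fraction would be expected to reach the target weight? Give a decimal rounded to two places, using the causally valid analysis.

The stratified and pooled comparisons disagree (Diet S wins within each starting body condition; Diet W wins overall), so the answer turns on the causal role of starting body condition.
Here starting body condition is a common cause — it drives both which diet a case falls under and the outcome. The crude comparison mixes populations; the stratum-specific rates are the causally relevant ones.
Standardising Diet S to the population starting body condition mix: 0.500·55/58 + 0.500·140/342 = 0.679.

0.68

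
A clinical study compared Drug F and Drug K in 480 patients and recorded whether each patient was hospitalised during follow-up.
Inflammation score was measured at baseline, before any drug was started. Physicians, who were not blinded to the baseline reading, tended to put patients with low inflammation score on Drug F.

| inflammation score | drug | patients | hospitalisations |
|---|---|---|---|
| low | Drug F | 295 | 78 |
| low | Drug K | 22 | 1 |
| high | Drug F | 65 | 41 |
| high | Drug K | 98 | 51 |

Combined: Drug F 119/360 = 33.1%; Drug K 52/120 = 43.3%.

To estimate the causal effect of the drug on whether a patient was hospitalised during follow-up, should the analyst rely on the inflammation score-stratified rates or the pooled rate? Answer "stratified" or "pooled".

Within every inflammation score level Drug K has the lower rate, yet pooled Drug F does — Simpson's reversal.
Here inflammation score is a common cause — it drives both which drug a case falls under and the outcome. The crude comparison mixes populations; the stratum-specific rates are the causally relevant ones.
Within each level — low: 26.4% vs 4.5%; high: 63.1% vs 52.0% — Drug K is lower every time.

stratified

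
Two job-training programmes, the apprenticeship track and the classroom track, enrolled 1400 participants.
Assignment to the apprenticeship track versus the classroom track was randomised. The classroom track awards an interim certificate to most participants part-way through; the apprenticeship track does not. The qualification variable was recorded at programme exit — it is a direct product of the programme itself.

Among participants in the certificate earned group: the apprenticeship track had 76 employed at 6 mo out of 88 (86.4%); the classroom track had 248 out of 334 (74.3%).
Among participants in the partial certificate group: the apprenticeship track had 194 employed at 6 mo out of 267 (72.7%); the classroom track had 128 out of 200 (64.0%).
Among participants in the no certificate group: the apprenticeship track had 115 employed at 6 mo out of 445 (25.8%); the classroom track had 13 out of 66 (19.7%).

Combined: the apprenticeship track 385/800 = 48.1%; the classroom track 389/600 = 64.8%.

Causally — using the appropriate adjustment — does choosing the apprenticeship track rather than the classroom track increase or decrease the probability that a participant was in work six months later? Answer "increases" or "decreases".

Qualification attained during the programme is downstream of the programme. One should not condition on a consequence of treatment, so the overall rates are the right comparison.
Pooled: the apprenticeship track 48.1% vs the classroom track 64.8%; the classroom track is higher overall.

decreases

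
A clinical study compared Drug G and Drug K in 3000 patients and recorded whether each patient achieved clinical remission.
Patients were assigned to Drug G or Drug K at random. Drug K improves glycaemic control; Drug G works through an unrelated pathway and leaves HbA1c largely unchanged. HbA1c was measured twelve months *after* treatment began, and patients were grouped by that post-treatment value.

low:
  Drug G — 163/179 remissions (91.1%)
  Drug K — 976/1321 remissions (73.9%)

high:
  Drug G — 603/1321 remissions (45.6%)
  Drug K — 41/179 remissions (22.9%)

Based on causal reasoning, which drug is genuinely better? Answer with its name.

Drug K

Drug G is higher inside every HbA1c stratum but Drug K is higher in aggregate. Whether to stratify depends on how HbA1c relates to the drug.
HbA1c here is a post-treatment variable shaped by the drug; conditioning on it would introduce bias rather than remove it. The overall comparison is the causal one.
Pooled: Drug G 51.1% vs Drug K 67.8%; Drug K is higher overall.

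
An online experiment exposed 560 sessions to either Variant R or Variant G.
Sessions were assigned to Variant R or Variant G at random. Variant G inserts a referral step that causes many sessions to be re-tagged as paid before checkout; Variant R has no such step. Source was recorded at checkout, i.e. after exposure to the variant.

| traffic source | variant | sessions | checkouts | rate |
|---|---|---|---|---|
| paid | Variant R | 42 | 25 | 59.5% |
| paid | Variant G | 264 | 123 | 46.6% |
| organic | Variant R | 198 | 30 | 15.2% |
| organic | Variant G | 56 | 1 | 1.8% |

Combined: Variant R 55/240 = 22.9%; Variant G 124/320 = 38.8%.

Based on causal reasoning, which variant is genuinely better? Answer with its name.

Variant G

Within every traffic source level Variant R has the higher rate, yet pooled Variant G does — Simpson's reversal.
Traffic source lies on the pathway variant → traffic source → outcome, so adjusting for it blocks the indirect effect. For the total causal effect of variant, use the unadjusted pooled rates.
Pooled: Variant R 22.9% vs Variant G 38.8%; Variant G is higher overall.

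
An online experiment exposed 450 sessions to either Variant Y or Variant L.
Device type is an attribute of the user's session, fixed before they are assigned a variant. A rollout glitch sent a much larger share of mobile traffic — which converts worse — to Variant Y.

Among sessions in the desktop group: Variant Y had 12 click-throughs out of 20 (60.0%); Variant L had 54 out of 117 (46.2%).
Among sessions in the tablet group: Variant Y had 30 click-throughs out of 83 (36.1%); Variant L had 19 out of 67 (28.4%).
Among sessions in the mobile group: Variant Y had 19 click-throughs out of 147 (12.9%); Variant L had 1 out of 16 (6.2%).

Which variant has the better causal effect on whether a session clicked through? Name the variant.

Since device type is a pre-existing factor (not a product of the variant) and it affects the outcome on its own, it is a confounder. The stratified rates, not the pooled rate, identify the causal effect.
Within each level — desktop: 60.0% vs 46.2%; tablet: 36.1% vs 28.4%; mobile: 12.9% vs 6.2% — Variant Y is higher every time.

Variant Y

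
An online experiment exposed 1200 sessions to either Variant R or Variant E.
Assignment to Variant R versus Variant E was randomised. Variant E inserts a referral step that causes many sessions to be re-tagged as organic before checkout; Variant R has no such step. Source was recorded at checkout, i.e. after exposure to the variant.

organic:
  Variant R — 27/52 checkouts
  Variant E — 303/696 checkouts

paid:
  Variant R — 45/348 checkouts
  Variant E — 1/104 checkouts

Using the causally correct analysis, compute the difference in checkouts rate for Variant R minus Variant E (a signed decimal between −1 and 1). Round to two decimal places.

Variant R is higher inside every traffic source stratum but Variant E is higher in aggregate. Whether to stratify depends on how traffic source relates to the variant.
Traffic source lies on the pathway variant → traffic source → outcome, so adjusting for it blocks the indirect effect. For the total causal effect of variant, use the unadjusted pooled rates.
The causal difference is the pooled difference: 0.180 − 0.380 = -0.200.

-0.20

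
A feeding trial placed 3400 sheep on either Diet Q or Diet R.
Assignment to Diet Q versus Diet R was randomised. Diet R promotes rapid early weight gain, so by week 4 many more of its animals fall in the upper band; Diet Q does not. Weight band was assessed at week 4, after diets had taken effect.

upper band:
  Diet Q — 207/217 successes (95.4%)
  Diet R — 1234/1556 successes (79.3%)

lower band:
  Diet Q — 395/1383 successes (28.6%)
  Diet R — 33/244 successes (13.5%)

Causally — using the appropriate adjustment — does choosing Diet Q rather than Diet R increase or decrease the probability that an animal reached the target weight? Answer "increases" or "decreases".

Stratifying would compare diets among sheep the diets themselves sorted into week-4 weight band groups — a form of selection on an intermediate. The unconditioned pooled rates give the total causal effect.
Pooled: Diet Q 37.6% vs Diet R 70.4%; Diet R is higher overall.

decreases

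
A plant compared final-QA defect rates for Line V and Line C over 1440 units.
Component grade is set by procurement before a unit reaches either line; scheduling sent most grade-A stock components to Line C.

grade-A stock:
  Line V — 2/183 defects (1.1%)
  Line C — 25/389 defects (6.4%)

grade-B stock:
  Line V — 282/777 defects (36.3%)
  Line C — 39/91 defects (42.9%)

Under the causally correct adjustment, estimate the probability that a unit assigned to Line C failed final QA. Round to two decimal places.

Within every component grade level Line V has the lower rate, yet pooled Line C does — Simpson's reversal.
Component grade satisfies the back-door criterion: it is not a descendant of the line, and it blocks the spurious path from line to outcome. Adjusting for it (i.e., using the within-component grade rates) gives the causal effect.
Standardising Line C to the population component grade mix: 0.397·25/389 + 0.603·39/91 = 0.284.

0.28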